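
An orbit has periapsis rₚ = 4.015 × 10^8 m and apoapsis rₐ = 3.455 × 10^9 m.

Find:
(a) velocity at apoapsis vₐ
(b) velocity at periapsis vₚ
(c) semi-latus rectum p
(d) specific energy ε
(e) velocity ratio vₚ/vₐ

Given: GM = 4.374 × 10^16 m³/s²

(a) With a = (rₚ + rₐ)/2 = 1.92825e+09 m, vₐ = √(GM (2/rₐ − 1/a)) = √(4.374e+16 · (2/3.455e+09 − 1/1.92825e+09)) m/s ≈ 1624 m/s
(b) With a = (rₚ + rₐ)/2 = 1.92825e+09 m, vₚ = √(GM (2/rₚ − 1/a)) = √(4.374e+16 · (2/4.015e+08 − 1/1.92825e+09)) m/s ≈ 1.397e+04 m/s
(c) From a = (rₚ + rₐ)/2 = 1.92825e+09 m and e = (rₐ − rₚ)/(rₐ + rₚ) = 0.79178, p = a(1 − e²) = 1.92825e+09 · (1 − (0.79178)²) ≈ 7.194e+08 m
(d) With a = (rₚ + rₐ)/2 = 1.92825e+09 m, ε = −GM/(2a) = −4.374e+16/(2 · 1.92825e+09) J/kg ≈ -1.134e+07 J/kg
(e) Conservation of angular momentum (rₚvₚ = rₐvₐ) gives vₚ/vₐ = rₐ/rₚ = 3.455e+09/4.015e+08 ≈ 8.605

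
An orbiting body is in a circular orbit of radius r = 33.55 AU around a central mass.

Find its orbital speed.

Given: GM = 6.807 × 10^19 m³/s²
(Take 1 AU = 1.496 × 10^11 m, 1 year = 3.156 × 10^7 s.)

Convert to SI: r = 33.55 AU = 5.01908e+12 m.
For a circular orbit, gravity supplies the centripetal force, so v = √(GM / r).
v = √(6.807e+19 / 5.01908e+12) m/s ≈ 3683 m/s = 0.7769 AU/year.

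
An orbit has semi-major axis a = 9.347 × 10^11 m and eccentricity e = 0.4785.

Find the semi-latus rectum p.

p = a (1 − e²).
p = 9.347e+11 · (1 − (0.4785)²) = 9.347e+11 · 0.771038 ≈ 7.207e+11 m = 7.207 × 10^11 m.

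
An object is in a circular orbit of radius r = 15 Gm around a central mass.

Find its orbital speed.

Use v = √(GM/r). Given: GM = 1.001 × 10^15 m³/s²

Convert to SI: r = 15 Gm = 1.5e+10 m.
For a circular orbit, gravity supplies the centripetal force, so v = √(GM / r).
v = √(1.001e+15 / 1.5e+10) m/s ≈ 258.3 m/s = 258.3 m/s.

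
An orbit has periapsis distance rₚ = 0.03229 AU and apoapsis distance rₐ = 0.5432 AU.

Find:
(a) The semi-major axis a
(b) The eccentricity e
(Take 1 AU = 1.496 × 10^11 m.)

Convert to SI: rₚ = 0.03229 AU = 4.83058e+09 m; rₐ = 0.5432 AU = 8.12627e+10 m.
(a) a = (rₚ + rₐ) / 2 = (4.83058e+09 + 8.12627e+10) / 2 ≈ 4.305e+10 m = 0.2877 AU.
(b) e = (rₐ − rₚ) / (rₐ + rₚ) = (8.12627e+10 − 4.83058e+09) / (8.12627e+10 + 4.83058e+09) ≈ 0.8878.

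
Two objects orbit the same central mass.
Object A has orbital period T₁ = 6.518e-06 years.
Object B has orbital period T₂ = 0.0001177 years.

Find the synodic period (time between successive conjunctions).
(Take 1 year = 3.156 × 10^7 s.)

Convert to SI: T₁ = 6.518e-06 years = 205.708 s; T₂ = 0.0001177 years = 3714.61 s.
T_syn = |T₁ · T₂ / (T₁ − T₂)|.
T_syn = |205.708 · 3714.61 / (205.708 − 3714.61)| s ≈ 217.8 s = 6.9e-06 years.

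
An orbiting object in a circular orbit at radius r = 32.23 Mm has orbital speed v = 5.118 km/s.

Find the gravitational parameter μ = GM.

Convert to SI: r = 32.23 Mm = 3.223e+07 m; v = 5.118 km/s = 5118 m/s.
For a circular orbit v² = GM/r, so GM = v² · r.
GM = (5118)² · 3.223e+07 m³/s² ≈ 8.442e+14 m³/s² = 8.442 × 10^14 m³/s².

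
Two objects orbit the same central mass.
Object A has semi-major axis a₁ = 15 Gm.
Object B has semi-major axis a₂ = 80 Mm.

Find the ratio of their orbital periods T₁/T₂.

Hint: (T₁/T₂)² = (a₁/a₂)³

Convert to SI: a₁ = 15 Gm = 1.5e+10 m; a₂ = 80 Mm = 8e+07 m.
From Kepler's third law, (T₁/T₂)² = (a₁/a₂)³, so T₁/T₂ = (a₁/a₂)^(3/2).
a₁/a₂ = 1.5e+10 / 8e+07 = 187.5.
T₁/T₂ = (187.5)^(3/2) ≈ 2567.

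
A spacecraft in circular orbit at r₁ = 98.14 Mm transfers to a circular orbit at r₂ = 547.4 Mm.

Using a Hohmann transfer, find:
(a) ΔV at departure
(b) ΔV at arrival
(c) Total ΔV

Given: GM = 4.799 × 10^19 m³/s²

Convert to SI: r₁ = 98.14 Mm = 9.814e+07 m; r₂ = 547.4 Mm = 5.474e+08 m.
Transfer semi-major axis: a_t = (r₁ + r₂)/2 = (9.814e+07 + 5.474e+08)/2 = 3.2277e+08 m.
Circular speeds: v₁ = √(GM/r₁) = 699282 m/s, v₂ = √(GM/r₂) = 296089 m/s.
Transfer speeds (vis-viva v² = GM(2/r − 1/a_t)): v₁ᵗ = 910664 m/s, v₂ᵗ = 163267 m/s.
(a) ΔV₁ = |v₁ᵗ − v₁| ≈ 2.114e+05 m/s = 211.4 km/s.
(b) ΔV₂ = |v₂ − v₂ᵗ| ≈ 1.328e+05 m/s = 132.8 km/s.
(c) ΔV_total = ΔV₁ + ΔV₂ ≈ 3.442e+05 m/s = 344.2 km/s.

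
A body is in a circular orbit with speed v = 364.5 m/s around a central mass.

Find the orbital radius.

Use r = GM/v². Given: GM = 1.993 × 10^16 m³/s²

For a circular orbit, v² = GM / r, so r = GM / v².
r = 1.993e+16 / (364.5)² m ≈ 1.5e+11 m = 150 Gm.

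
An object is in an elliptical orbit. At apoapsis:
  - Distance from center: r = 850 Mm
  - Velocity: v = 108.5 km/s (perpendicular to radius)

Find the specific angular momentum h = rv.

Convert to SI: r = 850 Mm = 8.5e+08 m; v = 108.5 km/s = 108500 m/s.
With v perpendicular to r, h = r · v.
h = 8.5e+08 · 108500 m²/s ≈ 9.222e+13 m²/s.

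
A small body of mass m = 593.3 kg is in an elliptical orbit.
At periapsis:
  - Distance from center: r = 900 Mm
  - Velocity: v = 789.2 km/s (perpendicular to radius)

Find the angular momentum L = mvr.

Convert to SI: r = 900 Mm = 9e+08 m; v = 789.2 km/s = 789200 m/s.
Since v is perpendicular to r, L = m · v · r.
L = 593.3 · 789200 · 9e+08 kg·m²/s ≈ 4.214e+17 kg·m²/s.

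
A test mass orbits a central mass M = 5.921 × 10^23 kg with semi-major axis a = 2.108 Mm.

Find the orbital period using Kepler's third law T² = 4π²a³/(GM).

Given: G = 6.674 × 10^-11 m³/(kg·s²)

Convert to SI: a = 2.108 Mm = 2.108e+06 m.
GM = G · M = 6.674e-11 · 5.921e+23 = 3.95168e+13 m³/s².
Kepler's third law: T = 2π √(a³ / GM).
Substituting a = 2.108e+06 m and GM = 3.95168e+13 m³/s²:
T = 2π √((2.108e+06)³ / 3.95168e+13) s
T ≈ 3059 s = 50.99 minutes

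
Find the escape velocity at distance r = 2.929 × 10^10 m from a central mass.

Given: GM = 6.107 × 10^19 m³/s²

Escape velocity comes from setting total energy to zero: ½v² − GM/r = 0 ⇒ v_esc = √(2GM / r).
v_esc = √(2 · 6.107e+19 / 2.929e+10) m/s ≈ 6.458e+04 m/s = 64.58 km/s.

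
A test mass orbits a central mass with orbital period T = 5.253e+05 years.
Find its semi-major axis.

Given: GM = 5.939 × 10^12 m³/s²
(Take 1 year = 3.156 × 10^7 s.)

Convert to SI: T = 5.253e+05 years = 1.65785e+13 s.
Invert Kepler's third law: a = (GM · T² / (4π²))^(1/3).
Substituting T = 1.65785e+13 s and GM = 5.939e+12 m³/s²:
a = (5.939e+12 · (1.65785e+13)² / (4π²))^(1/3) m
a ≈ 3.458e+12 m = 3.458 × 10^12 m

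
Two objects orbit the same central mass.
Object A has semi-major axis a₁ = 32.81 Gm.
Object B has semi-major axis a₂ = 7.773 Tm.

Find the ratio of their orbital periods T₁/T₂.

Convert to SI: a₁ = 32.81 Gm = 3.281e+10 m; a₂ = 7.773 Tm = 7.773e+12 m.
From Kepler's third law, (T₁/T₂)² = (a₁/a₂)³, so T₁/T₂ = (a₁/a₂)^(3/2).
a₁/a₂ = 3.281e+10 / 7.773e+12 = 0.00422102.
T₁/T₂ = (0.00422102)^(3/2) ≈ 0.0002742.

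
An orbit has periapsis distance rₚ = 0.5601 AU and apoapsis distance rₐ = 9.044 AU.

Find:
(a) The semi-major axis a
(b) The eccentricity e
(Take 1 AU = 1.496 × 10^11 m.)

Convert to SI: rₚ = 0.5601 AU = 8.3791e+10 m; rₐ = 9.044 AU = 1.35298e+12 m.
(a) a = (rₚ + rₐ) / 2 = (8.3791e+10 + 1.35298e+12) / 2 ≈ 7.184e+11 m = 4.802 AU.
(b) e = (rₐ − rₚ) / (rₐ + rₚ) = (1.35298e+12 − 8.3791e+10) / (1.35298e+12 + 8.3791e+10) ≈ 0.8834.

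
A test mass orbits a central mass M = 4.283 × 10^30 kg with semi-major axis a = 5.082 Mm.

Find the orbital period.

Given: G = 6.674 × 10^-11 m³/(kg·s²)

Convert to SI: a = 5.082 Mm = 5.082e+06 m.
GM = G · M = 6.674e-11 · 4.283e+30 = 2.85847e+20 m³/s².
Kepler's third law: T = 2π √(a³ / GM).
Substituting a = 5.082e+06 m and GM = 2.85847e+20 m³/s²:
T = 2π √((5.082e+06)³ / 2.85847e+20) s
T ≈ 4.258 s = 4.258 seconds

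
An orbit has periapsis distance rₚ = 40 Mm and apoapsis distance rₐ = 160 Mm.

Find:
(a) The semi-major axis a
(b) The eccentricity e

Convert to SI: rₚ = 40 Mm = 4e+07 m; rₐ = 160 Mm = 1.6e+08 m.
(a) a = (rₚ + rₐ) / 2 = (4e+07 + 1.6e+08) / 2 ≈ 1e+08 m = 100 Mm.
(b) e = (rₐ − rₚ) / (rₐ + rₚ) = (1.6e+08 − 4e+07) / (1.6e+08 + 4e+07) ≈ 0.6.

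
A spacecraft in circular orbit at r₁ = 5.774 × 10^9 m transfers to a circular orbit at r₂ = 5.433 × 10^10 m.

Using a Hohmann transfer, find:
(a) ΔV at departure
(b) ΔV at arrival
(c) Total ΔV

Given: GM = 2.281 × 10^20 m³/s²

Transfer semi-major axis: a_t = (r₁ + r₂)/2 = (5.774e+09 + 5.433e+10)/2 = 3.0052e+10 m.
Circular speeds: v₁ = √(GM/r₁) = 198758 m/s, v₂ = √(GM/r₂) = 64795.2 m/s.
Transfer speeds (vis-viva v² = GM(2/r − 1/a_t)): v₁ᵗ = 267244 m/s, v₂ᵗ = 28401.7 m/s.
(a) ΔV₁ = |v₁ᵗ − v₁| ≈ 6.849e+04 m/s = 68.49 km/s.
(b) ΔV₂ = |v₂ − v₂ᵗ| ≈ 3.639e+04 m/s = 36.39 km/s.
(c) ΔV_total = ΔV₁ + ΔV₂ ≈ 1.049e+05 m/s = 104.9 km/s.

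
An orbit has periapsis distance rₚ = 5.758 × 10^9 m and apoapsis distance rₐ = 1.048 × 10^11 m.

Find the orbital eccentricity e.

e = (rₐ − rₚ) / (rₐ + rₚ).
e = (1.048e+11 − 5.758e+09) / (1.048e+11 + 5.758e+09) = 9.9042e+10 / 1.10558e+11 ≈ 0.8958.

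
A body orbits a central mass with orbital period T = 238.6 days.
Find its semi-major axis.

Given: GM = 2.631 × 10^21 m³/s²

Convert to SI: T = 238.6 days = 2.0615e+07 s.
Invert Kepler's third law: a = (GM · T² / (4π²))^(1/3).
Substituting T = 2.0615e+07 s and GM = 2.631e+21 m³/s²:
a = (2.631e+21 · (2.0615e+07)² / (4π²))^(1/3) m
a ≈ 3.048e+11 m = 3.048 × 10^11 m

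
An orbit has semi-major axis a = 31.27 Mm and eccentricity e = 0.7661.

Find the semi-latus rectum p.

Convert to SI: a = 31.27 Mm = 3.127e+07 m.
p = a (1 − e²).
p = 3.127e+07 · (1 − (0.7661)²) = 3.127e+07 · 0.413091 ≈ 1.292e+07 m = 12.92 Mm.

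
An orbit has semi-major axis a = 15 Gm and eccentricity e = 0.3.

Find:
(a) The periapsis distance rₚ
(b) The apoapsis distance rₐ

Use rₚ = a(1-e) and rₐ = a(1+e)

Convert to SI: a = 15 Gm = 1.5e+10 m.
(a) rₚ = a(1 − e) = 1.5e+10 · (1 − 0.3) = 1.5e+10 · 0.7 ≈ 1.05e+10 m = 10.5 Gm.
(b) rₐ = a(1 + e) = 1.5e+10 · (1 + 0.3) = 1.5e+10 · 1.3 ≈ 1.95e+10 m = 19.5 Gm.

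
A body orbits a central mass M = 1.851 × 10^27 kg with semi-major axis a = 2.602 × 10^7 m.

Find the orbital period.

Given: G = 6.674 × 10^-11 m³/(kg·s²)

GM = G · M = 6.674e-11 · 1.851e+27 = 1.23536e+17 m³/s².
Kepler's third law: T = 2π √(a³ / GM).
Substituting a = 2.602e+07 m and GM = 1.23536e+17 m³/s²:
T = 2π √((2.602e+07)³ / 1.23536e+17) s
T ≈ 2373 s = 39.55 minutes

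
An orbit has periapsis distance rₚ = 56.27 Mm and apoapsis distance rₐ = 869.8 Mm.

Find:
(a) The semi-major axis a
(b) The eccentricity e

Convert to SI: rₚ = 56.27 Mm = 5.627e+07 m; rₐ = 869.8 Mm = 8.698e+08 m.
(a) a = (rₚ + rₐ) / 2 = (5.627e+07 + 8.698e+08) / 2 ≈ 4.63e+08 m = 463 Mm.
(b) e = (rₐ − rₚ) / (rₐ + rₚ) = (8.698e+08 − 5.627e+07) / (8.698e+08 + 5.627e+07) ≈ 0.8785.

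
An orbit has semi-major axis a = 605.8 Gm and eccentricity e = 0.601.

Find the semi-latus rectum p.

Convert to SI: a = 605.8 Gm = 6.058e+11 m.
p = a (1 − e²).
p = 6.058e+11 · (1 − (0.601)²) = 6.058e+11 · 0.638799 ≈ 3.87e+11 m = 387 Gm.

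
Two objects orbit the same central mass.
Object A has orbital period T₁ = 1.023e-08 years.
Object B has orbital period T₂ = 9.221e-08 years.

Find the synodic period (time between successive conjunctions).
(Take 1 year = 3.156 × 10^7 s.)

Convert to SI: T₁ = 1.023e-08 years = 0.322859 s; T₂ = 9.221e-08 years = 2.91015 s.
T_syn = |T₁ · T₂ / (T₁ − T₂)|.
T_syn = |0.322859 · 2.91015 / (0.322859 − 2.91015)| s ≈ 0.3631 s = 1.151e-08 years.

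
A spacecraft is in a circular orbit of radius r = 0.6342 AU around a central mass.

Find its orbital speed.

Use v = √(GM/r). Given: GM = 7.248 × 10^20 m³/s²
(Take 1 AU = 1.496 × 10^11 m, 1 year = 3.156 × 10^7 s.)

Convert to SI: r = 0.6342 AU = 9.48763e+10 m.
For a circular orbit, gravity supplies the centripetal force, so v = √(GM / r).
v = √(7.248e+20 / 9.48763e+10) m/s ≈ 8.74e+04 m/s = 18.44 AU/year.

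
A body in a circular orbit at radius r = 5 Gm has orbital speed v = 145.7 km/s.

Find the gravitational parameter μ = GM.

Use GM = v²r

Convert to SI: r = 5 Gm = 5e+09 m; v = 145.7 km/s = 145700 m/s.
For a circular orbit v² = GM/r, so GM = v² · r.
GM = (145700)² · 5e+09 m³/s² ≈ 1.061e+20 m³/s² = 1.061 × 10^20 m³/s².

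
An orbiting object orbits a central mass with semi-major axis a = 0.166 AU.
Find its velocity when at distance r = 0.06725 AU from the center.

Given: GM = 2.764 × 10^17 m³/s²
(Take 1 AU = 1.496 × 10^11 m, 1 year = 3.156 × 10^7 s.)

Convert to SI: a = 0.166 AU = 2.48336e+10 m; r = 0.06725 AU = 1.00606e+10 m.
Vis-viva: v = √(GM · (2/r − 1/a)).
2/r − 1/a = 2/1.00606e+10 − 1/2.48336e+10 = 1.58527e-10 m⁻¹.
v = √(2.764e+17 · 1.58527e-10) m/s ≈ 6619 m/s = 1.396 AU/year.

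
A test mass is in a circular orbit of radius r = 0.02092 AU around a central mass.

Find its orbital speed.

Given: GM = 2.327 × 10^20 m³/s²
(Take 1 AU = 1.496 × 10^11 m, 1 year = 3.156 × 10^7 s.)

Convert to SI: r = 0.02092 AU = 3.12963e+09 m.
For a circular orbit, gravity supplies the centripetal force, so v = √(GM / r).
v = √(2.327e+20 / 3.12963e+09) m/s ≈ 2.727e+05 m/s = 57.53 AU/year.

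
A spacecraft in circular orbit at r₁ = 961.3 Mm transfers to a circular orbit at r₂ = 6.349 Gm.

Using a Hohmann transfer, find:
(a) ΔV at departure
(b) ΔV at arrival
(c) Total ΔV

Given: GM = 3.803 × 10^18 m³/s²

Convert to SI: r₁ = 961.3 Mm = 9.613e+08 m; r₂ = 6.349 Gm = 6.349e+09 m.
Transfer semi-major axis: a_t = (r₁ + r₂)/2 = (9.613e+08 + 6.349e+09)/2 = 3.65515e+09 m.
Circular speeds: v₁ = √(GM/r₁) = 62897.5 m/s, v₂ = √(GM/r₂) = 24474.3 m/s.
Transfer speeds (vis-viva v² = GM(2/r − 1/a_t)): v₁ᵗ = 82896 m/s, v₂ᵗ = 12551.3 m/s.
(a) ΔV₁ = |v₁ᵗ − v₁| ≈ 2e+04 m/s = 20 km/s.
(b) ΔV₂ = |v₂ − v₂ᵗ| ≈ 1.192e+04 m/s = 11.92 km/s.
(c) ΔV_total = ΔV₁ + ΔV₂ ≈ 3.192e+04 m/s = 31.92 km/s.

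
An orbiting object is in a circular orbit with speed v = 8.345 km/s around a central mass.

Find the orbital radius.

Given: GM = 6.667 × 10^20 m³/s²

Convert to SI: v = 8.345 km/s = 8345 m/s.
For a circular orbit, v² = GM / r, so r = GM / v².
r = 6.667e+20 / (8345)² m ≈ 9.574e+12 m = 9.574 Tm.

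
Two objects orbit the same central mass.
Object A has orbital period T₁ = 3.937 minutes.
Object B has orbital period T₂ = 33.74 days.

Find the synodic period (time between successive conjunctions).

Convert to SI: T₁ = 3.937 minutes = 236.22 s; T₂ = 33.74 days = 2.91514e+06 s.
T_syn = |T₁ · T₂ / (T₁ − T₂)|.
T_syn = |236.22 · 2.91514e+06 / (236.22 − 2.91514e+06)| s ≈ 236.2 s = 3.937 minutes.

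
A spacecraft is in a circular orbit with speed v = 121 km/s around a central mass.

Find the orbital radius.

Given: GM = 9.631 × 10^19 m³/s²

Convert to SI: v = 121 km/s = 121000 m/s.
For a circular orbit, v² = GM / r, so r = GM / v².
r = 9.631e+19 / (121000)² m ≈ 6.578e+09 m = 6.578 Gm.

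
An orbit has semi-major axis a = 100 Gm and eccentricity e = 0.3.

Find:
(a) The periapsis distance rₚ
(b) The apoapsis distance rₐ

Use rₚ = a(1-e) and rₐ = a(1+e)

Convert to SI: a = 100 Gm = 1e+11 m.
(a) rₚ = a(1 − e) = 1e+11 · (1 − 0.3) = 1e+11 · 0.7 ≈ 7e+10 m = 70 Gm.
(b) rₐ = a(1 + e) = 1e+11 · (1 + 0.3) = 1e+11 · 1.3 ≈ 1.3e+11 m = 130 Gm.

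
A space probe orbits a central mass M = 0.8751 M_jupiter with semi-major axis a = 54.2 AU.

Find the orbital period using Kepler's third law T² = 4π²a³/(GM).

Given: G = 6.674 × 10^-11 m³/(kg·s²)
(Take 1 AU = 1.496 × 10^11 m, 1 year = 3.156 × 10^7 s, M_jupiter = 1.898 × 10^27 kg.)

Convert to SI: a = 54.2 AU = 8.10832e+12 m; M = 0.8751 M_jupiter = 1.66094e+27 kg.
GM = G · M = 6.674e-11 · 1.66094e+27 = 1.10851e+17 m³/s².
Kepler's third law: T = 2π √(a³ / GM).
Substituting a = 8.10832e+12 m and GM = 1.10851e+17 m³/s²:
T = 2π √((8.10832e+12)³ / 1.10851e+17) s
T ≈ 4.357e+11 s = 1.381e+04 years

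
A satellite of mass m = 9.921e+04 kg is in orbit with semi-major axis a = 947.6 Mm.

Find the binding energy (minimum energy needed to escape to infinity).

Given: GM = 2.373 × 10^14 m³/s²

Convert to SI: a = 947.6 Mm = 9.476e+08 m.
Total orbital energy is E = −GMm/(2a); binding energy is E_bind = −E = GMm/(2a).
E_bind = 2.373e+14 · 9.921e+04 / (2 · 9.476e+08) J ≈ 1.242e+10 J = 12.42 GJ.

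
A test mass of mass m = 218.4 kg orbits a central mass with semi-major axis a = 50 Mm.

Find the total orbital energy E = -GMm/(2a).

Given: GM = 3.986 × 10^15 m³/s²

Convert to SI: a = 50 Mm = 5e+07 m.
E = −GMm / (2a).
E = −3.986e+15 · 218.4 / (2 · 5e+07) J ≈ -8.705e+09 J = -8.705 GJ.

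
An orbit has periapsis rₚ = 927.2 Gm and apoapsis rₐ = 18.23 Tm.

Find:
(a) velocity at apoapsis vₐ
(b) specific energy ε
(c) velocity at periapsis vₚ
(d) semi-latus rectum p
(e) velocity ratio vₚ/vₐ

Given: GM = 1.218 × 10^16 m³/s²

Convert to SI: rₚ = 927.2 Gm = 9.272e+11 m; rₐ = 18.23 Tm = 1.823e+13 m.
(a) With a = (rₚ + rₐ)/2 = 9.5786e+12 m, vₐ = √(GM (2/rₐ − 1/a)) = √(1.218e+16 · (2/1.823e+13 − 1/9.5786e+12)) m/s ≈ 8.042 m/s
(b) With a = (rₚ + rₐ)/2 = 9.5786e+12 m, ε = −GM/(2a) = −1.218e+16/(2 · 9.5786e+12) J/kg ≈ -635.8 J/kg
(c) With a = (rₚ + rₐ)/2 = 9.5786e+12 m, vₚ = √(GM (2/rₚ − 1/a)) = √(1.218e+16 · (2/9.272e+11 − 1/9.5786e+12)) m/s ≈ 158.1 m/s
(d) From a = (rₚ + rₐ)/2 = 9.5786e+12 m and e = (rₐ − rₚ)/(rₐ + rₚ) = 0.903201, p = a(1 − e²) = 9.5786e+12 · (1 − (0.903201)²) ≈ 1.765e+12 m
(e) Conservation of angular momentum (rₚvₚ = rₐvₐ) gives vₚ/vₐ = rₐ/rₚ = 1.823e+13/9.272e+11 ≈ 19.66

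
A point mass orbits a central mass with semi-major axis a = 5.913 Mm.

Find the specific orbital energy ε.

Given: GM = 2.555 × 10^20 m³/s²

Convert to SI: a = 5.913 Mm = 5.913e+06 m.
ε = −GM / (2a).
ε = −2.555e+20 / (2 · 5.913e+06) J/kg ≈ -2.16e+13 J/kg = -2.16e+04 GJ/kg.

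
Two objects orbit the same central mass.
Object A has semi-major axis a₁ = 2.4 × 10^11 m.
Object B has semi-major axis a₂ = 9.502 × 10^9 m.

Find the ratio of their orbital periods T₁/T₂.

From Kepler's third law, (T₁/T₂)² = (a₁/a₂)³, so T₁/T₂ = (a₁/a₂)^(3/2).
a₁/a₂ = 2.4e+11 / 9.502e+09 = 25.2578.
T₁/T₂ = (25.2578)^(3/2) ≈ 126.9.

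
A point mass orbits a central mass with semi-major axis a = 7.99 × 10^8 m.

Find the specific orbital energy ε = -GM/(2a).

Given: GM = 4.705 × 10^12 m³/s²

ε = −GM / (2a).
ε = −4.705e+12 / (2 · 7.99e+08) J/kg ≈ -2944 J/kg = -2.944 kJ/kg.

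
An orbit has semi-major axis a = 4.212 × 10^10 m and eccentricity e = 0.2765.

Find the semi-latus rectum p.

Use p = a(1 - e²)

p = a (1 − e²).
p = 4.212e+10 · (1 − (0.2765)²) = 4.212e+10 · 0.923548 ≈ 3.89e+10 m = 3.89 × 10^10 m.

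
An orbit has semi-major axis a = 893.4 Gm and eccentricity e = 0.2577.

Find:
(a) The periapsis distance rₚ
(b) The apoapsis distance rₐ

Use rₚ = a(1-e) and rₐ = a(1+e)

Convert to SI: a = 893.4 Gm = 8.934e+11 m.
(a) rₚ = a(1 − e) = 8.934e+11 · (1 − 0.2577) = 8.934e+11 · 0.7423 ≈ 6.632e+11 m = 663.2 Gm.
(b) rₐ = a(1 + e) = 8.934e+11 · (1 + 0.2577) = 8.934e+11 · 1.2577 ≈ 1.124e+12 m = 1.124 Tm.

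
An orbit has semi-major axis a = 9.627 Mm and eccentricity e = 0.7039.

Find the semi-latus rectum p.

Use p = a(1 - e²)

Convert to SI: a = 9.627 Mm = 9.627e+06 m.
p = a (1 − e²).
p = 9.627e+06 · (1 − (0.7039)²) = 9.627e+06 · 0.504525 ≈ 4.857e+06 m = 4.857 Mm.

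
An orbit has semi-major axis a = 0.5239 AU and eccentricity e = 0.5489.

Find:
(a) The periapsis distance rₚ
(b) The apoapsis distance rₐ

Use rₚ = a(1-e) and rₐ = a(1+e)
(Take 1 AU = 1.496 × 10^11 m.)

Convert to SI: a = 0.5239 AU = 7.83754e+10 m.
(a) rₚ = a(1 − e) = 7.83754e+10 · (1 − 0.5489) = 7.83754e+10 · 0.4511 ≈ 3.536e+10 m = 0.2363 AU.
(b) rₐ = a(1 + e) = 7.83754e+10 · (1 + 0.5489) = 7.83754e+10 · 1.5489 ≈ 1.214e+11 m = 0.8115 AU.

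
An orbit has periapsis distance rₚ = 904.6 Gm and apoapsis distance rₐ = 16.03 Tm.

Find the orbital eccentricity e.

Convert to SI: rₚ = 904.6 Gm = 9.046e+11 m; rₐ = 16.03 Tm = 1.603e+13 m.
e = (rₐ − rₚ) / (rₐ + rₚ).
e = (1.603e+13 − 9.046e+11) / (1.603e+13 + 9.046e+11) = 1.51254e+13 / 1.69346e+13 ≈ 0.8932.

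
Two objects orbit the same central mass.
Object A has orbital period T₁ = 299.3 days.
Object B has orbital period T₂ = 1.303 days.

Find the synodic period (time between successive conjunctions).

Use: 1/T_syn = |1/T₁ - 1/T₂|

Convert to SI: T₁ = 299.3 days = 2.58595e+07 s; T₂ = 1.303 days = 112579 s.
T_syn = |T₁ · T₂ / (T₁ − T₂)|.
T_syn = |2.58595e+07 · 112579 / (2.58595e+07 − 112579)| s ≈ 1.131e+05 s = 1.309 days.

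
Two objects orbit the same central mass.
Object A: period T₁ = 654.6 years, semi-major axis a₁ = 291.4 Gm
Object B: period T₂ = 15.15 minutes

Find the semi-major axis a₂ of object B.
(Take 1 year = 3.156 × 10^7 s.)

Convert to SI: T₁ = 654.6 years = 2.06592e+10 s; a₁ = 291.4 Gm = 2.914e+11 m; T₂ = 15.15 minutes = 909 s.
Kepler's third law: (T₁/T₂)² = (a₁/a₂)³ ⇒ a₂ = a₁ · (T₂/T₁)^(2/3).
T₂/T₁ = 909 / 2.06592e+10 = 4.39998e-08.
a₂ = 2.914e+11 · (4.39998e-08)^(2/3) m ≈ 3.632e+06 m = 3.632 Mm.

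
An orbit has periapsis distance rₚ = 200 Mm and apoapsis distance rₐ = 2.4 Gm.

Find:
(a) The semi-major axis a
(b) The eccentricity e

Convert to SI: rₚ = 200 Mm = 2e+08 m; rₐ = 2.4 Gm = 2.4e+09 m.
(a) a = (rₚ + rₐ) / 2 = (2e+08 + 2.4e+09) / 2 ≈ 1.3e+09 m = 1.3 Gm.
(b) e = (rₐ − rₚ) / (rₐ + rₚ) = (2.4e+09 − 2e+08) / (2.4e+09 + 2e+08) ≈ 0.8462.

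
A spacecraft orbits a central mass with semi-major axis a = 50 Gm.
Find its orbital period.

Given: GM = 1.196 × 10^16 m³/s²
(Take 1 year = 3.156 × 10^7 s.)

Convert to SI: a = 50 Gm = 5e+10 m.
Kepler's third law: T = 2π √(a³ / GM).
Substituting a = 5e+10 m and GM = 1.196e+16 m³/s²:
T = 2π √((5e+10)³ / 1.196e+16) s
T ≈ 6.423e+08 s = 20.35 years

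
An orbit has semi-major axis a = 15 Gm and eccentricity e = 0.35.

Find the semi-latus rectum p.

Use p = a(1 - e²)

Convert to SI: a = 15 Gm = 1.5e+10 m.
p = a (1 − e²).
p = 1.5e+10 · (1 − (0.35)²) = 1.5e+10 · 0.8775 ≈ 1.316e+10 m = 13.16 Gm.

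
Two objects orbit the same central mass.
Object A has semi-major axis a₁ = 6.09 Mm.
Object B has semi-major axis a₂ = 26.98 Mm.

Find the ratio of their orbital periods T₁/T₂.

Convert to SI: a₁ = 6.09 Mm = 6.09e+06 m; a₂ = 26.98 Mm = 2.698e+07 m.
From Kepler's third law, (T₁/T₂)² = (a₁/a₂)³, so T₁/T₂ = (a₁/a₂)^(3/2).
a₁/a₂ = 6.09e+06 / 2.698e+07 = 0.225723.
T₁/T₂ = (0.225723)^(3/2) ≈ 0.1072.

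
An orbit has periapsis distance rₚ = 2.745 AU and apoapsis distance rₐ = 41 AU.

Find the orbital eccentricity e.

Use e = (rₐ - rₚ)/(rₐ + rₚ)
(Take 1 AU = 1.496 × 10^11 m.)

Convert to SI: rₚ = 2.745 AU = 4.10652e+11 m; rₐ = 41 AU = 6.1336e+12 m.
e = (rₐ − rₚ) / (rₐ + rₚ).
e = (6.1336e+12 − 4.10652e+11) / (6.1336e+12 + 4.10652e+11) = 5.72295e+12 / 6.54425e+12 ≈ 0.8745.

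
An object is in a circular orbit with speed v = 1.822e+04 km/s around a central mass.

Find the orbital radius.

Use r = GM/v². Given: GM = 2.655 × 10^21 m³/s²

Convert to SI: v = 1.822e+04 km/s = 1.822e+07 m/s.
For a circular orbit, v² = GM / r, so r = GM / v².
r = 2.655e+21 / (1.822e+07)² m ≈ 7.998e+06 m = 7.998 Mm.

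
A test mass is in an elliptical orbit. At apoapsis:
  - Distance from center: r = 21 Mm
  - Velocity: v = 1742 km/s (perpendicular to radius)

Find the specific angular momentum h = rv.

Convert to SI: r = 21 Mm = 2.1e+07 m; v = 1742 km/s = 1.742e+06 m/s.
With v perpendicular to r, h = r · v.
h = 2.1e+07 · 1.742e+06 m²/s ≈ 3.658e+13 m²/s.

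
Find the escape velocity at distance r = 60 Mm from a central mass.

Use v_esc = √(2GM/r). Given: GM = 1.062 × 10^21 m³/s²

Convert to SI: r = 60 Mm = 6e+07 m.
Escape velocity comes from setting total energy to zero: ½v² − GM/r = 0 ⇒ v_esc = √(2GM / r).
v_esc = √(2 · 1.062e+21 / 6e+07) m/s ≈ 5.95e+06 m/s = 5950 km/s.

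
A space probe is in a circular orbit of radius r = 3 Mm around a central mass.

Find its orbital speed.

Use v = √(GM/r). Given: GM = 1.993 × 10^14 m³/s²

Convert to SI: r = 3 Mm = 3e+06 m.
For a circular orbit, gravity supplies the centripetal force, so v = √(GM / r).
v = √(1.993e+14 / 3e+06) m/s ≈ 8151 m/s = 8.151 km/s.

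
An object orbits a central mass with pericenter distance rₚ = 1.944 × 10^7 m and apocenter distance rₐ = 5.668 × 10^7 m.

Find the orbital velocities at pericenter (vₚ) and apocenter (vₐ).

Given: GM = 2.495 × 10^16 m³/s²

Use the vis-viva equation v² = GM(2/r − 1/a) with a = (rₚ + rₐ)/2 = (1.944e+07 + 5.668e+07)/2 = 3.806e+07 m.
vₚ = √(GM · (2/rₚ − 1/a)) = √(2.495e+16 · (2/1.944e+07 − 1/3.806e+07)) m/s ≈ 4.372e+04 m/s = 43.72 km/s.
vₐ = √(GM · (2/rₐ − 1/a)) = √(2.495e+16 · (2/5.668e+07 − 1/3.806e+07)) m/s ≈ 1.499e+04 m/s = 14.99 km/s.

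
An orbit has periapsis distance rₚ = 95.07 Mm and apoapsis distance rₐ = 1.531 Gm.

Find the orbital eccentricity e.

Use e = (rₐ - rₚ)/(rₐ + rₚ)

Convert to SI: rₚ = 95.07 Mm = 9.507e+07 m; rₐ = 1.531 Gm = 1.531e+09 m.
e = (rₐ − rₚ) / (rₐ + rₚ).
e = (1.531e+09 − 9.507e+07) / (1.531e+09 + 9.507e+07) = 1.43593e+09 / 1.62607e+09 ≈ 0.8831.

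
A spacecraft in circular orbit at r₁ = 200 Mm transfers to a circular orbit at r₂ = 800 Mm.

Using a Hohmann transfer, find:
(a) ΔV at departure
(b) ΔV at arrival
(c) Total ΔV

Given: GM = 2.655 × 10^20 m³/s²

Convert to SI: r₁ = 200 Mm = 2e+08 m; r₂ = 800 Mm = 8e+08 m.
Transfer semi-major axis: a_t = (r₁ + r₂)/2 = (2e+08 + 8e+08)/2 = 5e+08 m.
Circular speeds: v₁ = √(GM/r₁) = 1.15217e+06 m/s, v₂ = √(GM/r₂) = 576086 m/s.
Transfer speeds (vis-viva v² = GM(2/r − 1/a_t)): v₁ᵗ = 1.45739e+06 m/s, v₂ᵗ = 364349 m/s.
(a) ΔV₁ = |v₁ᵗ − v₁| ≈ 3.052e+05 m/s = 305.2 km/s.
(b) ΔV₂ = |v₂ − v₂ᵗ| ≈ 2.117e+05 m/s = 211.7 km/s.
(c) ΔV_total = ΔV₁ + ΔV₂ ≈ 5.17e+05 m/s = 517 km/s.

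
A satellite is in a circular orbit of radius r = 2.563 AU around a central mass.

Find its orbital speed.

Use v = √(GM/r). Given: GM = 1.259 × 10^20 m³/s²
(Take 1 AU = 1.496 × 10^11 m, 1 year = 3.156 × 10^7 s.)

Convert to SI: r = 2.563 AU = 3.83425e+11 m.
For a circular orbit, gravity supplies the centripetal force, so v = √(GM / r).
v = √(1.259e+20 / 3.83425e+11) m/s ≈ 1.812e+04 m/s = 3.823 AU/year.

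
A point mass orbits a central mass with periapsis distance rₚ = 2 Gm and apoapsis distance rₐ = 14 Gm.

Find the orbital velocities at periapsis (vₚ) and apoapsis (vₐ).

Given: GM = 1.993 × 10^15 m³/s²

Convert to SI: rₚ = 2 Gm = 2e+09 m; rₐ = 14 Gm = 1.4e+10 m.
Use the vis-viva equation v² = GM(2/r − 1/a) with a = (rₚ + rₐ)/2 = (2e+09 + 1.4e+10)/2 = 8e+09 m.
vₚ = √(GM · (2/rₚ − 1/a)) = √(1.993e+15 · (2/2e+09 − 1/8e+09)) m/s ≈ 1321 m/s = 1.321 km/s.
vₐ = √(GM · (2/rₐ − 1/a)) = √(1.993e+15 · (2/1.4e+10 − 1/8e+09)) m/s ≈ 188.7 m/s = 188.7 m/s.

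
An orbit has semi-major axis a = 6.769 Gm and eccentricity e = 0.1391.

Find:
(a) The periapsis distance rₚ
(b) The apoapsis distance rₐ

Convert to SI: a = 6.769 Gm = 6.769e+09 m.
(a) rₚ = a(1 − e) = 6.769e+09 · (1 − 0.1391) = 6.769e+09 · 0.8609 ≈ 5.827e+09 m = 5.827 Gm.
(b) rₐ = a(1 + e) = 6.769e+09 · (1 + 0.1391) = 6.769e+09 · 1.1391 ≈ 7.711e+09 m = 7.711 Gm.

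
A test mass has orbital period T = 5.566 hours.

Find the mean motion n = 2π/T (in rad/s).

Convert to SI: T = 5.566 hours = 20037.6 s.
n = 2π / T.
n = 2π / 20037.6 s ≈ 0.0003136 rad/s.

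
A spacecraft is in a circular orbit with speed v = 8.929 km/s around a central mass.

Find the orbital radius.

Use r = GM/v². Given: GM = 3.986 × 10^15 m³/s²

Convert to SI: v = 8.929 km/s = 8929 m/s.
For a circular orbit, v² = GM / r, so r = GM / v².
r = 3.986e+15 / (8929)² m ≈ 5e+07 m = 50 Mm.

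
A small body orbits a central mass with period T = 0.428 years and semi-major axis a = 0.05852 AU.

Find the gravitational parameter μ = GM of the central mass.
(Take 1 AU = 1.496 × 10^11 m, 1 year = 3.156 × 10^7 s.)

Convert to SI: T = 0.428 years = 1.35077e+07 s; a = 0.05852 AU = 8.75459e+09 m.
GM = 4π² · a³ / T².
GM = 4π² · (8.75459e+09)³ / (1.35077e+07)² m³/s² ≈ 1.452e+17 m³/s² = 1.452 × 10^17 m³/s².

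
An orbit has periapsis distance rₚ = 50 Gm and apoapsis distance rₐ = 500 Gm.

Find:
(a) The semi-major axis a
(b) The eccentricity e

Convert to SI: rₚ = 50 Gm = 5e+10 m; rₐ = 500 Gm = 5e+11 m.
(a) a = (rₚ + rₐ) / 2 = (5e+10 + 5e+11) / 2 ≈ 2.75e+11 m = 275 Gm.
(b) e = (rₐ − rₚ) / (rₐ + rₚ) = (5e+11 − 5e+10) / (5e+11 + 5e+10) ≈ 0.8182.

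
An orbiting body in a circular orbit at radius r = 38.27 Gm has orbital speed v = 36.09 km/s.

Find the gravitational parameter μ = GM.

Convert to SI: r = 38.27 Gm = 3.827e+10 m; v = 36.09 km/s = 36090 m/s.
For a circular orbit v² = GM/r, so GM = v² · r.
GM = (36090)² · 3.827e+10 m³/s² ≈ 4.985e+19 m³/s² = 4.985 × 10^19 m³/s².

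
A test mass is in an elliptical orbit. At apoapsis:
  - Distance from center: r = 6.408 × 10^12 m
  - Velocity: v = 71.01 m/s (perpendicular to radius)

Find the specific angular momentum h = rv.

With v perpendicular to r, h = r · v.
h = 6.408e+12 · 71.01 m²/s ≈ 4.55e+14 m²/s.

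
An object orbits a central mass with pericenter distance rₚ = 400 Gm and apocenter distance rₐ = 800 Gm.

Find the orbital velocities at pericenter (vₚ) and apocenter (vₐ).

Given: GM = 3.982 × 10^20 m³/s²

Convert to SI: rₚ = 400 Gm = 4e+11 m; rₐ = 800 Gm = 8e+11 m.
Use the vis-viva equation v² = GM(2/r − 1/a) with a = (rₚ + rₐ)/2 = (4e+11 + 8e+11)/2 = 6e+11 m.
vₚ = √(GM · (2/rₚ − 1/a)) = √(3.982e+20 · (2/4e+11 − 1/6e+11)) m/s ≈ 3.643e+04 m/s = 36.43 km/s.
vₐ = √(GM · (2/rₐ − 1/a)) = √(3.982e+20 · (2/8e+11 − 1/6e+11)) m/s ≈ 1.822e+04 m/s = 18.22 km/s.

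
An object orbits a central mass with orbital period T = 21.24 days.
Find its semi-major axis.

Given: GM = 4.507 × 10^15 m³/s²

Convert to SI: T = 21.24 days = 1.83514e+06 s.
Invert Kepler's third law: a = (GM · T² / (4π²))^(1/3).
Substituting T = 1.83514e+06 s and GM = 4.507e+15 m³/s²:
a = (4.507e+15 · (1.83514e+06)² / (4π²))^(1/3) m
a ≈ 7.271e+08 m = 7.271 × 10^8 m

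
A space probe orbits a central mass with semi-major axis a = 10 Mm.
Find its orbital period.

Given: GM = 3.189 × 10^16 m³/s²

Convert to SI: a = 10 Mm = 1e+07 m.
Kepler's third law: T = 2π √(a³ / GM).
Substituting a = 1e+07 m and GM = 3.189e+16 m³/s²:
T = 2π √((1e+07)³ / 3.189e+16) s
T ≈ 1113 s = 18.54 minutes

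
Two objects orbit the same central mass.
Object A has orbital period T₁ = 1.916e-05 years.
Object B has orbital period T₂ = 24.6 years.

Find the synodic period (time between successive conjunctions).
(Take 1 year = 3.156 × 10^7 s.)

Convert to SI: T₁ = 1.916e-05 years = 604.69 s; T₂ = 24.6 years = 7.76376e+08 s.
T_syn = |T₁ · T₂ / (T₁ − T₂)|.
T_syn = |604.69 · 7.76376e+08 / (604.69 − 7.76376e+08)| s ≈ 604.7 s = 1.916e-05 years.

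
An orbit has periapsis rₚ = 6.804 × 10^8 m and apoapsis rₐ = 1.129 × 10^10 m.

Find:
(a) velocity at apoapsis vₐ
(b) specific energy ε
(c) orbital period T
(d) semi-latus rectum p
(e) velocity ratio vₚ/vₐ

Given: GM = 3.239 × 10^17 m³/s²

(a) With a = (rₚ + rₐ)/2 = 5.9852e+09 m, vₐ = √(GM (2/rₐ − 1/a)) = √(3.239e+17 · (2/1.129e+10 − 1/5.9852e+09)) m/s ≈ 1806 m/s
(b) With a = (rₚ + rₐ)/2 = 5.9852e+09 m, ε = −GM/(2a) = −3.239e+17/(2 · 5.9852e+09) J/kg ≈ -2.706e+07 J/kg
(c) With a = (rₚ + rₐ)/2 = 5.9852e+09 m, T = 2π √(a³/GM) = 2π √((5.9852e+09)³/3.239e+17) s ≈ 5.112e+06 s
(d) From a = (rₚ + rₐ)/2 = 5.9852e+09 m and e = (rₐ − rₚ)/(rₐ + rₚ) = 0.88632, p = a(1 − e²) = 5.9852e+09 · (1 − (0.88632)²) ≈ 1.283e+09 m
(e) Conservation of angular momentum (rₚvₚ = rₐvₐ) gives vₚ/vₐ = rₐ/rₚ = 1.129e+10/6.804e+08 ≈ 16.59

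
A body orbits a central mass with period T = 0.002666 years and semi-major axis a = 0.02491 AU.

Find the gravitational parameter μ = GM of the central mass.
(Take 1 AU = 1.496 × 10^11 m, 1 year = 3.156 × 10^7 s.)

Convert to SI: T = 0.002666 years = 84139 s; a = 0.02491 AU = 3.72654e+09 m.
GM = 4π² · a³ / T².
GM = 4π² · (3.72654e+09)³ / (84139)² m³/s² ≈ 2.886e+20 m³/s² = 2.886 × 10^20 m³/s².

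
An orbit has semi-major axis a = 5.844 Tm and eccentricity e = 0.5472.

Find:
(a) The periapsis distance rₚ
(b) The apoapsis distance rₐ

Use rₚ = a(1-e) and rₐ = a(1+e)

Convert to SI: a = 5.844 Tm = 5.844e+12 m.
(a) rₚ = a(1 − e) = 5.844e+12 · (1 − 0.5472) = 5.844e+12 · 0.4528 ≈ 2.646e+12 m = 2.646 Tm.
(b) rₐ = a(1 + e) = 5.844e+12 · (1 + 0.5472) = 5.844e+12 · 1.5472 ≈ 9.042e+12 m = 9.042 Tm.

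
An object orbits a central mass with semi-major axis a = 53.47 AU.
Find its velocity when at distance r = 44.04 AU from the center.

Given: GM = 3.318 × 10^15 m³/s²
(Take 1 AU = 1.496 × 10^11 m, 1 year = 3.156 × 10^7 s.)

Convert to SI: a = 53.47 AU = 7.99911e+12 m; r = 44.04 AU = 6.58838e+12 m.
Vis-viva: v = √(GM · (2/r − 1/a)).
2/r − 1/a = 2/6.58838e+12 − 1/7.99911e+12 = 1.78551e-13 m⁻¹.
v = √(3.318e+15 · 1.78551e-13) m/s ≈ 24.34 m/s = 0.005135 AU/year.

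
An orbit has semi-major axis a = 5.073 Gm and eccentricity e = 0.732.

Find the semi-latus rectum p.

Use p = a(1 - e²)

Convert to SI: a = 5.073 Gm = 5.073e+09 m.
p = a (1 − e²).
p = 5.073e+09 · (1 − (0.732)²) = 5.073e+09 · 0.464176 ≈ 2.355e+09 m = 2.355 Gm.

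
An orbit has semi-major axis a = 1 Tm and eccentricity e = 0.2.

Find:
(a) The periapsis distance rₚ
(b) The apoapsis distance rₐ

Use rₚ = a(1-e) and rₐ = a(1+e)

Convert to SI: a = 1 Tm = 1e+12 m.
(a) rₚ = a(1 − e) = 1e+12 · (1 − 0.2) = 1e+12 · 0.8 ≈ 8e+11 m = 800 Gm.
(b) rₐ = a(1 + e) = 1e+12 · (1 + 0.2) = 1e+12 · 1.2 ≈ 1.2e+12 m = 1.2 Tm.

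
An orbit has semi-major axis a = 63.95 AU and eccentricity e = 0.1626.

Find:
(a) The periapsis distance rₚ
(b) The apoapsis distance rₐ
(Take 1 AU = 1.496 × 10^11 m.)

Convert to SI: a = 63.95 AU = 9.56692e+12 m.
(a) rₚ = a(1 − e) = 9.56692e+12 · (1 − 0.1626) = 9.56692e+12 · 0.8374 ≈ 8.011e+12 m = 53.55 AU.
(b) rₐ = a(1 + e) = 9.56692e+12 · (1 + 0.1626) = 9.56692e+12 · 1.1626 ≈ 1.112e+13 m = 74.35 AU.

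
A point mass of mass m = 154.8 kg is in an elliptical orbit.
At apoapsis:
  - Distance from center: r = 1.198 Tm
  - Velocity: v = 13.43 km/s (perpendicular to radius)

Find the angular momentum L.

Convert to SI: r = 1.198 Tm = 1.198e+12 m; v = 13.43 km/s = 13430 m/s.
Since v is perpendicular to r, L = m · v · r.
L = 154.8 · 13430 · 1.198e+12 kg·m²/s ≈ 2.491e+18 kg·m²/s.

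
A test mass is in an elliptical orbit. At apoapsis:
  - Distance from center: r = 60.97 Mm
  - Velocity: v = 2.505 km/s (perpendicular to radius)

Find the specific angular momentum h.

Convert to SI: r = 60.97 Mm = 6.097e+07 m; v = 2.505 km/s = 2505 m/s.
With v perpendicular to r, h = r · v.
h = 6.097e+07 · 2505 m²/s ≈ 1.527e+11 m²/s.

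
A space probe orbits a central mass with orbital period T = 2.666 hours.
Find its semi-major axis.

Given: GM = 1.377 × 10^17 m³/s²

Convert to SI: T = 2.666 hours = 9597.6 s.
Invert Kepler's third law: a = (GM · T² / (4π²))^(1/3).
Substituting T = 9597.6 s and GM = 1.377e+17 m³/s²:
a = (1.377e+17 · (9597.6)² / (4π²))^(1/3) m
a ≈ 6.849e+07 m = 68.49 Mm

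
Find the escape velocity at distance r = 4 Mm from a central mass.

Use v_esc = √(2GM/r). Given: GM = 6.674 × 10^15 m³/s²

Convert to SI: r = 4 Mm = 4e+06 m.
Escape velocity comes from setting total energy to zero: ½v² − GM/r = 0 ⇒ v_esc = √(2GM / r).
v_esc = √(2 · 6.674e+15 / 4e+06) m/s ≈ 5.777e+04 m/s = 57.77 km/s.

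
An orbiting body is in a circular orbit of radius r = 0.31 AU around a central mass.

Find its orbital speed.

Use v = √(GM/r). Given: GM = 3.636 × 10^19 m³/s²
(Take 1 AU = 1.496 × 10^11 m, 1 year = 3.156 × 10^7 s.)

Convert to SI: r = 0.31 AU = 4.6376e+10 m.
For a circular orbit, gravity supplies the centripetal force, so v = √(GM / r).
v = √(3.636e+19 / 4.6376e+10) m/s ≈ 2.8e+04 m/s = 5.907 AU/year.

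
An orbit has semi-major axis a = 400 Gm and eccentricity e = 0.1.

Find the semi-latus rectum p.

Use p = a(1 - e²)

Convert to SI: a = 400 Gm = 4e+11 m.
p = a (1 − e²).
p = 4e+11 · (1 − (0.1)²) = 4e+11 · 0.99 ≈ 3.96e+11 m = 396 Gm.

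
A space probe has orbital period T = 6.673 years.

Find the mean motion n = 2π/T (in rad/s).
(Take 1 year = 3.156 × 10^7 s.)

Convert to SI: T = 6.673 years = 2.106e+08 s.
n = 2π / T.
n = 2π / 2.106e+08 s ≈ 2.983e-08 rad/s.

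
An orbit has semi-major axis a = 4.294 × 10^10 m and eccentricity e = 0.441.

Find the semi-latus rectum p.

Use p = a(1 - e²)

p = a (1 − e²).
p = 4.294e+10 · (1 − (0.441)²) = 4.294e+10 · 0.805519 ≈ 3.459e+10 m = 3.459 × 10^10 m.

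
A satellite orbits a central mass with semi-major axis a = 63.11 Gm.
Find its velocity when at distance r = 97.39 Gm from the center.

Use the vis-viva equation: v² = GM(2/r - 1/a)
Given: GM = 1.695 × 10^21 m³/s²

Convert to SI: a = 63.11 Gm = 6.311e+10 m; r = 97.39 Gm = 9.739e+10 m.
Vis-viva: v = √(GM · (2/r − 1/a)).
2/r − 1/a = 2/9.739e+10 − 1/6.311e+10 = 4.69064e-12 m⁻¹.
v = √(1.695e+21 · 4.69064e-12) m/s ≈ 8.917e+04 m/s = 89.17 km/s.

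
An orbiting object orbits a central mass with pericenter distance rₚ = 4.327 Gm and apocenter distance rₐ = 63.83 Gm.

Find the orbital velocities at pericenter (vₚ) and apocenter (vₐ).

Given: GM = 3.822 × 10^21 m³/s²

Convert to SI: rₚ = 4.327 Gm = 4.327e+09 m; rₐ = 63.83 Gm = 6.383e+10 m.
Use the vis-viva equation v² = GM(2/r − 1/a) with a = (rₚ + rₐ)/2 = (4.327e+09 + 6.383e+10)/2 = 3.40785e+10 m.
vₚ = √(GM · (2/rₚ − 1/a)) = √(3.822e+21 · (2/4.327e+09 − 1/3.40785e+10)) m/s ≈ 1.286e+06 m/s = 1286 km/s.
vₐ = √(GM · (2/rₐ − 1/a)) = √(3.822e+21 · (2/6.383e+10 − 1/3.40785e+10)) m/s ≈ 8.719e+04 m/s = 87.19 km/s.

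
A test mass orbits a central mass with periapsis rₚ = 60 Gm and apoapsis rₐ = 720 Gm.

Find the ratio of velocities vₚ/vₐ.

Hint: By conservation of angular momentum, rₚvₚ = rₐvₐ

Convert to SI: rₚ = 60 Gm = 6e+10 m; rₐ = 720 Gm = 7.2e+11 m.
Conservation of angular momentum gives rₚvₚ = rₐvₐ, so vₚ/vₐ = rₐ/rₚ.
vₚ/vₐ = 7.2e+11 / 6e+10 ≈ 12.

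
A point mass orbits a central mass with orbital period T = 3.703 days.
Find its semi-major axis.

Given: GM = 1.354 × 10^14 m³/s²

Convert to SI: T = 3.703 days = 319939 s.
Invert Kepler's third law: a = (GM · T² / (4π²))^(1/3).
Substituting T = 319939 s and GM = 1.354e+14 m³/s²:
a = (1.354e+14 · (319939)² / (4π²))^(1/3) m
a ≈ 7.054e+07 m = 70.54 Mm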